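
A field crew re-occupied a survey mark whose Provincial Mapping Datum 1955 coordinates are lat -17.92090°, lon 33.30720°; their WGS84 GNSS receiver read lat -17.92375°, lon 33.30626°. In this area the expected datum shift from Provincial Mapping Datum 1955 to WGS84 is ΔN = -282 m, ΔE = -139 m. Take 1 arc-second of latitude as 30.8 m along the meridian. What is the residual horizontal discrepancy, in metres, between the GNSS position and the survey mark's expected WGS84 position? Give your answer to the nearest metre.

52 m

Observed coordinate differences: Δφ = -0.00285°, Δλ = -0.00094°.
Converting to metres (1° lat = 110880 m, cos φ = 0.951482): observed ΔN = -316.0 m, observed ΔE = -99.2 m.
Subtracting the expected shift leaves a residual of -316.0 − (-282) = -34.0 m north and -99.2 − (-139) = 39.8 m east.
Residual distance = √((-34.0)² + 39.8²) = 52.4 m.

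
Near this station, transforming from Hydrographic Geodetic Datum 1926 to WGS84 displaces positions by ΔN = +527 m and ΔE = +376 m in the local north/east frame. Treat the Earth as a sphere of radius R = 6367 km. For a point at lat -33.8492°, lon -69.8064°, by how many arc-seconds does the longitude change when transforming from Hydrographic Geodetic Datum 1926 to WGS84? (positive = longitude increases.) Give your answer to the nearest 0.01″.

At latitude -33.8492°, cos φ = 0.830506.
One radian of longitude at latitude φ spans R cos φ, so Δλ = ΔE / (R cos φ) = 376.0 / (6367000 × 0.830506) = 7.1107e-05 rad = 14.667″.

Δλ = 14.67″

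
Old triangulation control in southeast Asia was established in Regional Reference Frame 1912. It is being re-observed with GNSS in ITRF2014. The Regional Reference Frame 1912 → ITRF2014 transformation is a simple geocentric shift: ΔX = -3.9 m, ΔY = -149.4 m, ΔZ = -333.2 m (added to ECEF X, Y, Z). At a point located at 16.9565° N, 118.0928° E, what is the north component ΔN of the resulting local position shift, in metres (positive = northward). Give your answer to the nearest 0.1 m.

At φ = 16.9565°, λ = 118.0928°: sin φ = 0.291646, cos φ = 0.956526, sin λ = 0.882186, cos λ = -0.470901.
ΔN = −sin φ cos λ·ΔX − sin φ sin λ·ΔY + cos φ·ΔZ = −(0.291646)(-0.470901)(-3.9) − (0.291646)(0.882186)(-149.4) + (0.956526)(-333.2) = -280.81 m.

ΔN = -280.8 m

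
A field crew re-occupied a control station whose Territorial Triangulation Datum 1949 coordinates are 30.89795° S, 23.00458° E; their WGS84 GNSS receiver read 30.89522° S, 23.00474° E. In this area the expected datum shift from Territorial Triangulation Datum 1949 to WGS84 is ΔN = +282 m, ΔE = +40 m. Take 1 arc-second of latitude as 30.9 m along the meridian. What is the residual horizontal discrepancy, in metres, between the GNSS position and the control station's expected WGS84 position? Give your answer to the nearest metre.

33 m

Observed coordinate differences: Δφ = +0.00273°, Δλ = +0.00016°.
Converting to metres (1° lat = 111240 m, cos φ = 0.858083): observed ΔN = 303.7 m, observed ΔE = 15.3 m.
Subtracting the expected shift leaves a residual of 303.7 − (282) = 21.7 m north and 15.3 − (40) = -24.7 m east.
Residual distance = √(21.7² + (-24.7)²) = 32.9 m.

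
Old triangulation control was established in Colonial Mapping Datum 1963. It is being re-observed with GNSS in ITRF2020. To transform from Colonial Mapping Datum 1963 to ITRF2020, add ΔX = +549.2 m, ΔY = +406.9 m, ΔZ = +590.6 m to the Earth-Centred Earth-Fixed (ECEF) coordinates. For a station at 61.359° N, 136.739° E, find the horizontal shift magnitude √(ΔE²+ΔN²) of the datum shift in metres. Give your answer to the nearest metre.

777 m

The local east axis at (φ, λ) is (−sin λ, cos λ, 0), so ΔE = −sin(136.739°)·549.2 + cos(136.739°)·406.9 = -672.70 m.
The local north axis is (−sin φ cos λ, −sin φ sin λ, cos φ), giving ΔN = 351.011 − 244.737 + 283.086 = 389.36 m.
Horizontal magnitude = √(ΔE² + ΔN²) = √((-672.70)² + 389.36²) = 777.26 m.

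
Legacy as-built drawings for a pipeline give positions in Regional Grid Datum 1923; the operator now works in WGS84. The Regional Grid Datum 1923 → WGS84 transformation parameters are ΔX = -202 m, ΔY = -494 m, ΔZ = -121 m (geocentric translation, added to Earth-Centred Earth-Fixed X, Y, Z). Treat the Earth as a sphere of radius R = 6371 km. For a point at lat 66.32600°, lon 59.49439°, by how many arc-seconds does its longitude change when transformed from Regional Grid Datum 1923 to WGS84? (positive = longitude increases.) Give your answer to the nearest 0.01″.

sin φ = 0.915845, cos φ = 0.401532, sin λ = 0.861579, cos λ = 0.507623.
East component: ΔE = −sin λ·ΔX + cos λ·ΔY = −(0.861579)(-202) + (0.507623)(-494) = -76.73 m.
1° of latitude spans πR/180 = 111195 m; at latitude φ, 1° of longitude spans that × cos φ = 44648.3 m, so Δλ = -76.73 / 44648.3 × 3600 = -6.186″.

Δλ = -6.19″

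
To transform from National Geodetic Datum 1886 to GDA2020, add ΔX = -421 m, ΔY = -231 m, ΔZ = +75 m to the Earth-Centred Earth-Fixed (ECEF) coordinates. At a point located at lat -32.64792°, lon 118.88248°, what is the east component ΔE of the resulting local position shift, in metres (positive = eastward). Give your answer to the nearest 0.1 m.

ΔE = 480.2 m

The local east axis at (φ, λ) is (−sin λ, cos λ, 0), so ΔE = −sin(118.88248°)·(-421) + cos(118.88248°)·(-231) = 480.21 m.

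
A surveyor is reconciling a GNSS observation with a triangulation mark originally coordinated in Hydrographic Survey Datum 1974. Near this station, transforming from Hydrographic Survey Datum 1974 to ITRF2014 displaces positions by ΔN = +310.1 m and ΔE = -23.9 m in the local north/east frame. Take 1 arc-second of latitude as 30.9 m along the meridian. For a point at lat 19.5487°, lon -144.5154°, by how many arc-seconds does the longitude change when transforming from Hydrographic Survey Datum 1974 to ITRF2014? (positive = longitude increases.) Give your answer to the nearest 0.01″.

Δλ = -0.82″

At latitude 19.5487°, cos φ = 0.942357.
1″ of longitude at this latitude = 30.90 × cos φ = 29.1188 m, so Δλ = -23.9 / 29.1188 = -0.821″.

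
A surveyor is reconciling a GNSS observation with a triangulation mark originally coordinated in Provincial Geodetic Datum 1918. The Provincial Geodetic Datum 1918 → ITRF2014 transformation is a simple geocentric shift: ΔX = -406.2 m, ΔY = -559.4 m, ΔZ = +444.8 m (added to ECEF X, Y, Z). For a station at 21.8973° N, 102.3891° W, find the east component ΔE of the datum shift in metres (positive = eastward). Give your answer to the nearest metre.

At φ = 21.8973°, λ = -102.3891°: sin φ = 0.372944, cos φ = 0.927854, sin λ = -0.976713, cos λ = -0.214550.
ΔE = −sin λ·ΔX + cos λ·ΔY = −(-0.976713)·(-406.2) + (-0.214550)·(-559.4) = -276.72 m.

ΔE = -277 m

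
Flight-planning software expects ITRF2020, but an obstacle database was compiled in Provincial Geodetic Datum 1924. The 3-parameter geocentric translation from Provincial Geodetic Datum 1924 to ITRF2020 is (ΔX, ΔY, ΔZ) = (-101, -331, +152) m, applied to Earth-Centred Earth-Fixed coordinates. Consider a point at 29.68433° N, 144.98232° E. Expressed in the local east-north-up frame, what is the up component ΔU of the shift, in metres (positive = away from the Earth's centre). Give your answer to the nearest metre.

The local up (radial) axis is (cos φ cos λ, cos φ sin λ, sin φ), giving ΔU = 71.861 − 165.011 + 75.274 = -17.88 m.

ΔU = -18 m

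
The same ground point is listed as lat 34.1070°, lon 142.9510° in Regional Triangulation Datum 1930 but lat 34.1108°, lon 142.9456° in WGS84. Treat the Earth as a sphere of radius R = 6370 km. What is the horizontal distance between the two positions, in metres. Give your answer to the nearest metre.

652 m

Δφ = 34.1108° − 34.1070° = +0.0038°; Δλ = 142.9456° − 142.9510° = -0.0054°.
1° along a meridian = πR/180 = 111177 m.
ΔN = Δφ × 111177 = 422.5 m; ΔE = Δλ × 111177 × cos(34.1070°) = -0.0054 × 111177 × 0.827992 = -497.1 m.
Distance = √(ΔE² + ΔN²) = √((-497.1)² + 422.5²) = 652.4 m.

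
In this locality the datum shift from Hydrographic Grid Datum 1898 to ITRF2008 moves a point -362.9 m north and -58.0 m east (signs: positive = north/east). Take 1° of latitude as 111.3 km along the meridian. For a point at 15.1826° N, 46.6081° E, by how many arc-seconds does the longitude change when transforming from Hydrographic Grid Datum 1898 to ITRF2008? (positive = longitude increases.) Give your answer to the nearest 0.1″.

At latitude 15.1826°, cos φ = 0.965096.
1° of longitude at this latitude = 111.3 × cos φ = 107.42 km, so Δλ = -58.0 / 107415.2 = -0.0005400° = -1.944″.

Δλ = -1.9″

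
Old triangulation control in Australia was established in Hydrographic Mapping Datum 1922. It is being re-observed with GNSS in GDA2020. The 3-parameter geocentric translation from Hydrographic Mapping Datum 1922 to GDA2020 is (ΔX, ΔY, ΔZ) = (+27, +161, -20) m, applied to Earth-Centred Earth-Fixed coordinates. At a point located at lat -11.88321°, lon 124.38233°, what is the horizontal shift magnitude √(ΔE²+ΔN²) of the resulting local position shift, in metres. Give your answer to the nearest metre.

At φ = -11.88321°, λ = 124.38233°: sin φ = -0.205917, cos φ = 0.978569, sin λ = 0.825288, cos λ = -0.564713.
ΔE = −sin λ·ΔX + cos λ·ΔY = −(0.825288)·(27) + (-0.564713)·(161) = -113.20 m.
ΔN = −sin φ cos λ·ΔX − sin φ sin λ·ΔY + cos φ·ΔZ = −(-0.205917)(-0.564713)(27) − (-0.205917)(0.825288)(161) + (0.978569)(-20) = 4.65 m.
Horizontal magnitude = √(ΔE² + ΔN²) = √((-113.20)² + 4.65²) = 113.30 m.

113 m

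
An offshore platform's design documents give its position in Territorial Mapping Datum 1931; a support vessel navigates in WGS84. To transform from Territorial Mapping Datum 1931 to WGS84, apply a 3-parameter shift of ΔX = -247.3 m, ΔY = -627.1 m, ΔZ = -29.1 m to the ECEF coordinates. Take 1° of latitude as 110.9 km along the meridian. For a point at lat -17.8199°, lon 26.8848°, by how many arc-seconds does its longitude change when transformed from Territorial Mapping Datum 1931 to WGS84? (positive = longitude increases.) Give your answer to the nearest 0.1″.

sin φ = -0.306026, cos φ = 0.952023, sin λ = 0.452198, cos λ = 0.891918.
East component: ΔE = −sin λ·ΔX + cos λ·ΔY = −(0.452198)(-247.3) + (0.891918)(-627.1) = -447.49 m.
1° of latitude spans 110900 m; at latitude φ, 1° of longitude spans that × cos φ = 105579.4 m, so Δλ = -447.49 / 105579.4 × 3600 = -15.258″.

Δλ = -15.3″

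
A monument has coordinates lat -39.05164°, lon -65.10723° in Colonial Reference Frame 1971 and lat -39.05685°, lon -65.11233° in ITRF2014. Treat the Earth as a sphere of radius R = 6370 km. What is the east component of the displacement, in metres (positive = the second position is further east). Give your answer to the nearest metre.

ΔE = -440 m

Δφ = -39.05685° − -39.05164° = -0.00521°; Δλ = -65.11233° − -65.10723° = -0.00510°.
1° along a meridian = πR/180 = 111177 m.
ΔN = Δφ × 111177 = -579.2 m; ΔE = Δλ × 111177 × cos(-39.05164°) = -0.00510 × 111177 × 0.776578 = -440.3 m.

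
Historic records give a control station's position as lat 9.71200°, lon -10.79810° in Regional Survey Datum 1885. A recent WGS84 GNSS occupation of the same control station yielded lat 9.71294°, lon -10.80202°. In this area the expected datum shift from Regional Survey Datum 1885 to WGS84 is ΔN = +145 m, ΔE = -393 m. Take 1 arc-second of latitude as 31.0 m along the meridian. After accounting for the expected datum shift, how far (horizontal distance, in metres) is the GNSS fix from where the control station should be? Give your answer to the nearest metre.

Observed coordinate differences: Δφ = +0.00094°, Δλ = -0.00392°.
Converting to metres (1° lat = 111600 m, cos φ = 0.985668): observed ΔN = 104.9 m, observed ΔE = -431.2 m.
Subtracting the expected shift leaves a residual of 104.9 − (145) = -40.1 m north and -431.2 − (-393) = -38.2 m east.
Residual distance = √((-40.1)² + (-38.2)²) = 55.4 m.

55 m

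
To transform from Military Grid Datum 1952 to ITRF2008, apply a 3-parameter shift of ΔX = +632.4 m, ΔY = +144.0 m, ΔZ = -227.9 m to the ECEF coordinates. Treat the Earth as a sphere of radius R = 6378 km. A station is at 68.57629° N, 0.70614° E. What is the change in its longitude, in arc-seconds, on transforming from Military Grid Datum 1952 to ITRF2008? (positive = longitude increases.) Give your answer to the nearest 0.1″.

Δλ = 12.1″

sin φ = 0.930905, cos φ = 0.365262, sin λ = 0.012324, cos λ = 0.999924.
East component: ΔE = −sin λ·ΔX + cos λ·ΔY = −(0.012324)(632.4) + (0.999924)(144.0) = 136.20 m.
1° of latitude spans πR/180 = 111317 m; at latitude φ, 1° of longitude spans that × cos φ = 40659.9 m, so Δλ = 136.20 / 40659.9 × 3600 = 12.059″.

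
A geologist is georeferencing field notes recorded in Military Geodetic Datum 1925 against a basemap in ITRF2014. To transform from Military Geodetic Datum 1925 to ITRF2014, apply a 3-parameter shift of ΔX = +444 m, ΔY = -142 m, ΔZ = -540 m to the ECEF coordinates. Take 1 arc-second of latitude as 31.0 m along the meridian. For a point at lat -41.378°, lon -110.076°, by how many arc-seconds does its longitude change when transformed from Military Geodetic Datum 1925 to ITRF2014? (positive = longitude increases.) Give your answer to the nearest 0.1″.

sin φ = -0.661024, cos φ = 0.750365, sin λ = -0.939238, cos λ = -0.343266.
East component: ΔE = −sin λ·ΔX + cos λ·ΔY = −(-0.939238)(444) + (-0.343266)(-142) = 465.77 m.
1° of latitude spans 3600 × 31.00 = 111600 m; at latitude φ, 1° of longitude spans that × cos φ = 83740.7 m, so Δλ = 465.77 / 83740.7 × 3600 = 20.023″.

Δλ = 20.0″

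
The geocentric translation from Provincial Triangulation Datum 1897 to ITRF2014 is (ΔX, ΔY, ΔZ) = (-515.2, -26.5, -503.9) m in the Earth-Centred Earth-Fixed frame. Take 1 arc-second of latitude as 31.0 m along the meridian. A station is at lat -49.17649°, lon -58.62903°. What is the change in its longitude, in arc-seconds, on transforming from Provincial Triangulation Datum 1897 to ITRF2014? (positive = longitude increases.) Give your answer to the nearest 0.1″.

sin φ = -0.756727, cos φ = 0.653731, sin λ = -0.853815, cos λ = 0.520577.
East component: ΔE = −sin λ·ΔX + cos λ·ΔY = −(-0.853815)(-515.2) + (0.520577)(-26.5) = -453.68 m.
1° of latitude spans 3600 × 31.00 = 111600 m; at latitude φ, 1° of longitude spans that × cos φ = 72956.4 m, so Δλ = -453.68 / 72956.4 × 3600 = -22.387″.

Δλ = -22.4″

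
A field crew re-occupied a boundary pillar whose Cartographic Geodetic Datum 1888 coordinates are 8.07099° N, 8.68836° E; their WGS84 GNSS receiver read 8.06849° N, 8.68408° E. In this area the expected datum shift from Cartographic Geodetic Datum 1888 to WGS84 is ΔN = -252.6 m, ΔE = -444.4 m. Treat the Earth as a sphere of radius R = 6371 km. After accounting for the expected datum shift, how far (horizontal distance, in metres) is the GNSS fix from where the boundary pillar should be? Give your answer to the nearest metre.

37 m

Observed coordinate differences: Δφ = -0.00250°, Δλ = -0.00428°.
Converting to metres (1° lat = 111195 m, cos φ = 0.990095): observed ΔN = -278.0 m, observed ΔE = -471.2 m.
Subtracting the expected shift leaves a residual of -278.0 − (-252.6) = -25.4 m north and -471.2 − (-444.4) = -26.8 m east.
Residual distance = √((-25.4)² + (-26.8)²) = 36.9 m.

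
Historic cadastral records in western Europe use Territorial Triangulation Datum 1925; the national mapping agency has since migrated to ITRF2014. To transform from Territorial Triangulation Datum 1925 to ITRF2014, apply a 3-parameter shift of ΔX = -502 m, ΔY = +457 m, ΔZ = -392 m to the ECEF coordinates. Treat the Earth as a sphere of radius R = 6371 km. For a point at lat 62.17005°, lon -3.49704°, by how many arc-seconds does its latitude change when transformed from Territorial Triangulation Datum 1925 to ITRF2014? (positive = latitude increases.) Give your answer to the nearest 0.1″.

sin φ = 0.884337, cos φ = 0.466849, sin λ = -0.060997, cos λ = 0.998138.
North component: ΔN = −sin φ cos λ·ΔX − sin φ sin λ·ΔY + cos φ·ΔZ = −(0.884337)(0.998138)(-502) − (0.884337)(-0.060997)(457) + (0.466849)(-392) = 284.76 m.
1° of latitude spans πR/180 = 111195 m, so Δφ = 284.76 / 111195 × 3600 = 9.219″.

Δφ = 9.2″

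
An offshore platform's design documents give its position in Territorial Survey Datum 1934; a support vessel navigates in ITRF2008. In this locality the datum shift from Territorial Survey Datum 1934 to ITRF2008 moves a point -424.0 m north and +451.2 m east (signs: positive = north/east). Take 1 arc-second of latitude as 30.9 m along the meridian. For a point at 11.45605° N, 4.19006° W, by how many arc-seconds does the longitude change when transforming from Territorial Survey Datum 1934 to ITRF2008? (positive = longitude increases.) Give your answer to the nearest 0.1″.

At latitude 11.45605°, cos φ = 0.980077.
1″ of longitude at this latitude = 30.90 × cos φ = 30.2844 m, so Δλ = 451.2 / 30.2844 = 14.899″.

Δλ = 14.9″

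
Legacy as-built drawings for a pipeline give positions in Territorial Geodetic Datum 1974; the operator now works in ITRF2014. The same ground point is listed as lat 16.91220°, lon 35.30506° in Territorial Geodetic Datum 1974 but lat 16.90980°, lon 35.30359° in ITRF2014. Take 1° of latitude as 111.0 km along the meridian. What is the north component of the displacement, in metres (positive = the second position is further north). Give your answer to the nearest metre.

ΔN = -266 m

Δφ = 16.90980° − 16.91220° = -0.00240°; Δλ = 35.30359° − 35.30506° = -0.00147°.
ΔN = Δφ × 111000 = -266.4 m; ΔE = Δλ × 111000 × cos(16.91220°) = -0.00147 × 111000 × 0.956752 = -156.1 m.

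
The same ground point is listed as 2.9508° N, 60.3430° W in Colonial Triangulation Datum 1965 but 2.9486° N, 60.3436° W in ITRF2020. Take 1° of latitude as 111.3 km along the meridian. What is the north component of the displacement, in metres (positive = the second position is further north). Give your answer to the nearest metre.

ΔN = -245 m

Δφ = 2.9486° − 2.9508° = -0.0022°; Δλ = -60.3436° − -60.3430° = -0.0006°.
ΔN = Δφ × 111300 = -244.9 m; ΔE = Δλ × 111300 × cos(2.9508°) = -0.0006 × 111300 × 0.998674 = -66.7 m.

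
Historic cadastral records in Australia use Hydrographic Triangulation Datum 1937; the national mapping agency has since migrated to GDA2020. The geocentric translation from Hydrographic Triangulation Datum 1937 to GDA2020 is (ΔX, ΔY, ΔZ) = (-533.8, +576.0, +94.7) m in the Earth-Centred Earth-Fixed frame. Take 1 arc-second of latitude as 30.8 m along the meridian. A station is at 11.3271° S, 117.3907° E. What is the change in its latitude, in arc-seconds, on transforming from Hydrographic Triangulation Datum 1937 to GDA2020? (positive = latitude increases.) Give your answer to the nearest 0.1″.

Δφ = 7.8″

sin φ = -0.196410, cos φ = 0.980522, sin λ = 0.887890, cos λ = -0.460056.
North component: ΔN = −sin φ cos λ·ΔX − sin φ sin λ·ΔY + cos φ·ΔZ = −(-0.196410)(-0.460056)(-533.8) − (-0.196410)(0.887890)(576.0) + (0.980522)(94.7) = 241.54 m.
1° of latitude spans 3600 × 30.80 = 110880 m, so Δφ = 241.54 / 110880 × 3600 = 7.842″.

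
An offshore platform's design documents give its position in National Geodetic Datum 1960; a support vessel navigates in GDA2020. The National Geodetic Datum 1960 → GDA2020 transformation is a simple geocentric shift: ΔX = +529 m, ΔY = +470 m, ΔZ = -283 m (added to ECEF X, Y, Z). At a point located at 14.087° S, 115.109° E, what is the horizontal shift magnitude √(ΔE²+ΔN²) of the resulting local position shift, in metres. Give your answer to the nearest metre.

The local east axis at (φ, λ) is (−sin λ, cos λ, 0), so ΔE = −sin(115.109°)·529 + cos(115.109°)·470 = -678.45 m.
The local north axis is (−sin φ cos λ, −sin φ sin λ, cos φ), giving ΔN = -54.637 + 103.585 − 274.489 = -225.54 m.
Horizontal magnitude = √(ΔE² + ΔN²) = √((-678.45)² + (-225.54)²) = 714.96 m.

715 m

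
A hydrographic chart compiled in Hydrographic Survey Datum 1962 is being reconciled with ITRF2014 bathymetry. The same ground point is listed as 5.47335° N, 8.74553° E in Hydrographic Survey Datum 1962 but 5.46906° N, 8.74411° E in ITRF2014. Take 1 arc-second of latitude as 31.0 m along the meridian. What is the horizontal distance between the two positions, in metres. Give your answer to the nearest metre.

504 m

Δφ = 5.46906° − 5.47335° = -0.00429°; Δλ = 8.74411° − 8.74553° = -0.00142°.
1° of latitude = 3600 × 31.00 = 111600 m.
ΔN = Δφ × 111600 = -478.8 m; ΔE = Δλ × 111600 × cos(5.47335°) = -0.00142 × 111600 × 0.995441 = -157.7 m.
Distance = √(ΔE² + ΔN²) = √((-157.7)² + (-478.8)²) = 504.1 m.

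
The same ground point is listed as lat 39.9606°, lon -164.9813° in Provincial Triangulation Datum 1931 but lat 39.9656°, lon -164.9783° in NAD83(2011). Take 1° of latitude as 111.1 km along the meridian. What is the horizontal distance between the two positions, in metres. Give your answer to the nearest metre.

611 m

Δφ = 39.9656° − 39.9606° = +0.0050°; Δλ = -164.9783° − -164.9813° = +0.0030°.
ΔN = Δφ × 111100 = 555.5 m; ΔE = Δλ × 111100 × cos(39.9606°) = +0.0030 × 111100 × 0.766486 = 255.5 m.
Distance = √(ΔE² + ΔN²) = √(255.5² + 555.5²) = 611.4 m.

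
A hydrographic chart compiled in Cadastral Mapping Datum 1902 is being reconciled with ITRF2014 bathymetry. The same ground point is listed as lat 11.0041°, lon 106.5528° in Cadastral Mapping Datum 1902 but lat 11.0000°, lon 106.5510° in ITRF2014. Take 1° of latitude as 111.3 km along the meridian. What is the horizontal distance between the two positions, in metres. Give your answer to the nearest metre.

Δφ = 11.0000° − 11.0041° = -0.0041°; Δλ = 106.5510° − 106.5528° = -0.0018°.
ΔN = Δφ × 111300 = -456.3 m; ΔE = Δλ × 111300 × cos(11.0041°) = -0.0018 × 111300 × 0.981614 = -196.7 m.
Distance = √(ΔE² + ΔN²) = √((-196.7)² + (-456.3)²) = 496.9 m.

497 m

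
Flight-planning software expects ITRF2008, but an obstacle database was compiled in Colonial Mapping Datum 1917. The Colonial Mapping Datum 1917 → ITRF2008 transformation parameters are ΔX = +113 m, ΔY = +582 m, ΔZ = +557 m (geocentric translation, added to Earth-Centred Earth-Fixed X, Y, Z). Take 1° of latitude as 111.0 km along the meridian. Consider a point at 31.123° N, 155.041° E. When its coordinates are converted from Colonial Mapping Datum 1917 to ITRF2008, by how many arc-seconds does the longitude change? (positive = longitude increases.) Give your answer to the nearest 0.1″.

Δλ = -21.8″

sin φ = 0.516877, cos φ = 0.856060, sin λ = 0.421970, cos λ = -0.906610.
East component: ΔE = −sin λ·ΔX + cos λ·ΔY = −(0.421970)(113) + (-0.906610)(582) = -575.33 m.
1° of latitude spans 111000 m; at latitude φ, 1° of longitude spans that × cos φ = 95022.6 m, so Δλ = -575.33 / 95022.6 × 3600 = -21.797″.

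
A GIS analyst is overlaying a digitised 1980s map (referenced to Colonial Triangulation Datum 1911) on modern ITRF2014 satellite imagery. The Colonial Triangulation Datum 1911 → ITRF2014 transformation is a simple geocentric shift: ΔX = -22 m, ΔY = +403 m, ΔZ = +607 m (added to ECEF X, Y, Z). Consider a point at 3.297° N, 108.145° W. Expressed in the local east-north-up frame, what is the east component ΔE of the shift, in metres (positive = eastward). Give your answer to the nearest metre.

ΔE = -146 m

At φ = 3.297°, λ = -108.145°: sin φ = 0.057512, cos φ = 0.998345, sin λ = -0.950271, cos λ = -0.311423.
ΔE = −sin λ·ΔX + cos λ·ΔY = −(-0.950271)·(-22) + (-0.311423)·(403) = -146.41 m.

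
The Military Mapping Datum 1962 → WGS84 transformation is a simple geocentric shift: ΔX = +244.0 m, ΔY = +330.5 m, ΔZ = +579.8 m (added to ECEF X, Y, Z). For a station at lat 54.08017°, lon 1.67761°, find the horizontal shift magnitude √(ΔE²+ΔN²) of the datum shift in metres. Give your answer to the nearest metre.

350 m

At φ = 54.08017°, λ = 1.67761°: sin φ = 0.809839, cos φ = 0.586653, sin λ = 0.029276, cos λ = 0.999571.
ΔE = −sin λ·ΔX + cos λ·ΔY = −(0.029276)·(244.0) + (0.999571)·(330.5) = 323.22 m.
ΔN = −sin φ cos λ·ΔX − sin φ sin λ·ΔY + cos φ·ΔZ = −(0.809839)(0.999571)(244.0) − (0.809839)(0.029276)(330.5) + (0.586653)(579.8) = 134.79 m.
Horizontal magnitude = √(ΔE² + ΔN²) = √(323.22² + 134.79²) = 350.19 m.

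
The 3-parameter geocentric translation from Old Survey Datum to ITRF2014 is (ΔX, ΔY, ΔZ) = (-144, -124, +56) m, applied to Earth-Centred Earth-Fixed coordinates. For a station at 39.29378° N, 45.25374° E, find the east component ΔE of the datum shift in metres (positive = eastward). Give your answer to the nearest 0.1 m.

At φ = 39.29378°, λ = 45.25374°: sin φ = 0.633297, cos φ = 0.773909, sin λ = 0.710231, cos λ = 0.703968.
ΔE = −sin λ·ΔX + cos λ·ΔY = −(0.710231)·(-144) + (0.703968)·(-124) = 14.98 m.

ΔE = 15.0 m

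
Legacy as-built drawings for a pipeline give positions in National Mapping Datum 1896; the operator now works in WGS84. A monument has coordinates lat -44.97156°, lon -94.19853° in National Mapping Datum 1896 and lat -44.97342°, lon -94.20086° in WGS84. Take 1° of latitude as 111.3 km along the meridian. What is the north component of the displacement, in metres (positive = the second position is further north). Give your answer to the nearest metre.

Δφ = -44.97342° − -44.97156° = -0.00186°; Δλ = -94.20086° − -94.19853° = -0.00233°.
ΔN = Δφ × 111300 = -207.0 m; ΔE = Δλ × 111300 × cos(-44.97156°) = -0.00233 × 111300 × 0.707458 = -183.5 m.

ΔN = -207 m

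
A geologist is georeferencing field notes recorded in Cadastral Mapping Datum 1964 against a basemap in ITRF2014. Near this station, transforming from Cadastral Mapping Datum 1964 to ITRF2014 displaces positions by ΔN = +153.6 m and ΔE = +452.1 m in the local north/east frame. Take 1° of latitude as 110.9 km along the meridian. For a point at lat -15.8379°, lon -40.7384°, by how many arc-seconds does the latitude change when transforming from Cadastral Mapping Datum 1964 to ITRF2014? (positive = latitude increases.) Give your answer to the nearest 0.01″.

Δφ = 4.99″

1° of latitude = 110.9 km, so Δφ = 153.6 / 110900 = 0.0013850° = 4.986″.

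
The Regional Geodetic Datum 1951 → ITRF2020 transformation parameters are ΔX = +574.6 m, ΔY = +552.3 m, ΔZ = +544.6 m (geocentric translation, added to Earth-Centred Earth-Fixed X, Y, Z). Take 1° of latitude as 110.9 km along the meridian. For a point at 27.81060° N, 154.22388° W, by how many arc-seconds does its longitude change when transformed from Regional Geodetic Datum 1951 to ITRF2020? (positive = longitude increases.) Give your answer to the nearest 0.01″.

Δλ = -9.08″

sin φ = 0.466550, cos φ = 0.884495, sin λ = -0.434856, cos λ = -0.900500.
East component: ΔE = −sin λ·ΔX + cos λ·ΔY = −(-0.434856)(574.6) + (-0.900500)(552.3) = -247.48 m.
1° of latitude spans 110900 m; at latitude φ, 1° of longitude spans that × cos φ = 98090.5 m, so Δλ = -247.48 / 98090.5 × 3600 = -9.083″.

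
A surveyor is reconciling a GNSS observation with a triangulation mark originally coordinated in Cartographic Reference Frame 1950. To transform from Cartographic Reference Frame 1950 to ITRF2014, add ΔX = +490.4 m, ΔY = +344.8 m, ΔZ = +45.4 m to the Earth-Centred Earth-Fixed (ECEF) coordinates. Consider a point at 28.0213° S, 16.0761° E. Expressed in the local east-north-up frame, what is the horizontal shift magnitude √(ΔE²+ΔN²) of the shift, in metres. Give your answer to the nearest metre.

363 m

At φ = -28.0213°, λ = 16.0761°: sin φ = -0.469800, cos φ = 0.882773, sin λ = 0.276914, cos λ = 0.960895.
ΔE = −sin λ·ΔX + cos λ·ΔY = −(0.276914)·(490.4) + (0.960895)·(344.8) = 195.52 m.
ΔN = −sin φ cos λ·ΔX − sin φ sin λ·ΔY + cos φ·ΔZ = −(-0.469800)(0.960895)(490.4) − (-0.469800)(0.276914)(344.8) + (0.882773)(45.4) = 306.31 m.
Horizontal magnitude = √(ΔE² + ΔN²) = √(195.52² + 306.31²) = 363.40 m.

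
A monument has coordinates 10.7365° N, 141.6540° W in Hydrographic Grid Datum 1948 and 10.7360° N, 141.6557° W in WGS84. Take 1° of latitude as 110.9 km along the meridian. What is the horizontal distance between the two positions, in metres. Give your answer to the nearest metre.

Δφ = 10.7360° − 10.7365° = -0.0005°; Δλ = -141.6557° − -141.6540° = -0.0017°.
ΔN = Δφ × 110900 = -55.4 m; ΔE = Δλ × 110900 × cos(10.7365°) = -0.0017 × 110900 × 0.982494 = -185.2 m.
Distance = √(ΔE² + ΔN²) = √((-185.2)² + (-55.4)²) = 193.4 m.

193 m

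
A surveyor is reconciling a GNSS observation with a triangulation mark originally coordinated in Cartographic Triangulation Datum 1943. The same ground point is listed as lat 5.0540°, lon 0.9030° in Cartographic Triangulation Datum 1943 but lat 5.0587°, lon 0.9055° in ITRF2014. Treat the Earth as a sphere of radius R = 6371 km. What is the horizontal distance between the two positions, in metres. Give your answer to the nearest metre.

Δφ = 5.0587° − 5.0540° = +0.0047°; Δλ = 0.9055° − 0.9030° = +0.0025°.
1° along a meridian = πR/180 = 111195 m.
ΔN = Δφ × 111195 = 522.6 m; ΔE = Δλ × 111195 × cos(5.0540°) = +0.0025 × 111195 × 0.996112 = 276.9 m.
Distance = √(ΔE² + ΔN²) = √(276.9² + 522.6²) = 591.4 m.

591 m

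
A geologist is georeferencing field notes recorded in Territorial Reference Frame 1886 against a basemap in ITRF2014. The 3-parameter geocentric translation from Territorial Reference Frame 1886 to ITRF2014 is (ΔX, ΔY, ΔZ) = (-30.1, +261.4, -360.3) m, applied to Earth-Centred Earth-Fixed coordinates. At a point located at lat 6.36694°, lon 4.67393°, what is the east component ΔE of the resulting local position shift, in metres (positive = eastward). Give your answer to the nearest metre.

At φ = 6.36694°, λ = 4.67393°: sin φ = 0.110896, cos φ = 0.993832, sin λ = 0.081485, cos λ = 0.996675.
ΔE = −sin λ·ΔX + cos λ·ΔY = −(0.081485)·(-30.1) + (0.996675)·(261.4) = 262.98 m.

ΔE = 263 m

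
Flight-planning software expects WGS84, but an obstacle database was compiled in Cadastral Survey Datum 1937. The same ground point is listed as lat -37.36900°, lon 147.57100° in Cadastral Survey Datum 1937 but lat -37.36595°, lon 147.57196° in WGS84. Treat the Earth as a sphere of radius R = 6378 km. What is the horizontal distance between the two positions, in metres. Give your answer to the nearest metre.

350 m

Δφ = -37.36595° − -37.36900° = +0.00305°; Δλ = 147.57196° − 147.57100° = +0.00096°.
1° along a meridian = πR/180 = 111317 m.
ΔN = Δφ × 111317 = 339.5 m; ΔE = Δλ × 111317 × cos(-37.36900°) = +0.00096 × 111317 × 0.794743 = 84.9 m.
Distance = √(ΔE² + ΔN²) = √(84.9² + 339.5²) = 350.0 m.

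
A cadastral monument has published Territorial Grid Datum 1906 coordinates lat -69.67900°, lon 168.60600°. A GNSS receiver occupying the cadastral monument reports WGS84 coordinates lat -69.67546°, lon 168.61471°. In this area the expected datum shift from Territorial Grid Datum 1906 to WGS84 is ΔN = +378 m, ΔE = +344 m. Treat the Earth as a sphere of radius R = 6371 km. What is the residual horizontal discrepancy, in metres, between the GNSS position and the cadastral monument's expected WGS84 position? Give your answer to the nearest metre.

17 m

Observed coordinate differences: Δφ = +0.00354°, Δλ = +0.00871°.
Converting to metres (1° lat = 111195 m, cos φ = 0.347279): observed ΔN = 393.6 m, observed ΔE = 336.3 m.
Subtracting the expected shift leaves a residual of 393.6 − (378) = 15.6 m north and 336.3 − (344) = -7.7 m east.
Residual distance = √(15.6² + (-7.7)²) = 17.4 m.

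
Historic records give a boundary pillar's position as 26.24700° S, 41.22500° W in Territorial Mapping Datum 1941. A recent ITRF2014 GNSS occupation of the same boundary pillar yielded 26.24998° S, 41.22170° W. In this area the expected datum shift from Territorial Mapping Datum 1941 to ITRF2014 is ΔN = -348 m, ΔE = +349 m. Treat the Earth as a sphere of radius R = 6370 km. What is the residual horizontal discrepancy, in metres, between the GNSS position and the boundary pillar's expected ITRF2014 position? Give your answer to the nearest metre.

Observed coordinate differences: Δφ = -0.00298°, Δλ = +0.00330°.
Converting to metres (1° lat = 111177 m, cos φ = 0.896896): observed ΔN = -331.3 m, observed ΔE = 329.1 m.
Subtracting the expected shift leaves a residual of -331.3 − (-348) = 16.7 m north and 329.1 − (349) = -19.9 m east.
Residual distance = √(16.7² + (-19.9)²) = 26.0 m.

26 m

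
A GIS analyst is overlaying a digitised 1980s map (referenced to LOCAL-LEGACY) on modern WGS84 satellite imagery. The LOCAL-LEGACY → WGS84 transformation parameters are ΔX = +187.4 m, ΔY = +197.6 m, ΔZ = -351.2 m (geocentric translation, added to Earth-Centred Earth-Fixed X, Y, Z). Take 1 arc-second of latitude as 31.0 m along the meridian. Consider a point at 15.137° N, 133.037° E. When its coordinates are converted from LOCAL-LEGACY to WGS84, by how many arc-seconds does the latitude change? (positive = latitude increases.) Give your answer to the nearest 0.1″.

Δφ = -11.1″

sin φ = 0.261128, cos φ = 0.965304, sin λ = 0.730913, cos λ = -0.682471.
North component: ΔN = −sin φ cos λ·ΔX − sin φ sin λ·ΔY + cos φ·ΔZ = −(0.261128)(-0.682471)(187.4) − (0.261128)(0.730913)(197.6) + (0.965304)(-351.2) = -343.33 m.
1° of latitude spans 3600 × 31.00 = 111600 m, so Δφ = -343.33 / 111600 × 3600 = -11.075″.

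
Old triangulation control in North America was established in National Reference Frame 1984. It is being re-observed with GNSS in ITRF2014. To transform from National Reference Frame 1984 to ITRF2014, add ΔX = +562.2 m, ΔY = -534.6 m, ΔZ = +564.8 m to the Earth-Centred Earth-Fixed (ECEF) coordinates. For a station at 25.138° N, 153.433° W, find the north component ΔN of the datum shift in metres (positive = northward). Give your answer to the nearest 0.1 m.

At φ = 25.138°, λ = -153.433°: sin φ = 0.424800, cos φ = 0.905287, sin λ = -0.447244, cos λ = -0.894412.
ΔN = −sin φ cos λ·ΔX − sin φ sin λ·ΔY + cos φ·ΔZ = −(0.424800)(-0.894412)(562.2) − (0.424800)(-0.447244)(-534.6) + (0.905287)(564.8) = 623.34 m.

ΔN = 623.3 m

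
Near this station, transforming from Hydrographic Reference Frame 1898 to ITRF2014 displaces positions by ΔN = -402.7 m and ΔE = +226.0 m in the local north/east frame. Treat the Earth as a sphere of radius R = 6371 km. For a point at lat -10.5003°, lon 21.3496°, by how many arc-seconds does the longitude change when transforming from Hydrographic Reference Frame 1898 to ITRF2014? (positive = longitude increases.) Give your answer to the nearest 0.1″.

Δλ = 7.4″

At latitude -10.5003°, cos φ = 0.983254.
One radian of longitude at latitude φ spans R cos φ, so Δλ = ΔE / (R cos φ) = 226.0 / (6371000 × 0.983254) = 3.6077e-05 rad = 7.441″.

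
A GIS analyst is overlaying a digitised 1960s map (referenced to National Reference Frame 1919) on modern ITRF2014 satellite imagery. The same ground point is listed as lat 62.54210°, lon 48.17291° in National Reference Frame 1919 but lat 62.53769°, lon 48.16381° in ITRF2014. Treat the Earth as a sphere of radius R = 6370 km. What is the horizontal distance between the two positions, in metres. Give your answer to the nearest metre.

Δφ = 62.53769° − 62.54210° = -0.00441°; Δλ = 48.16381° − 48.17291° = -0.00910°.
1° along a meridian = πR/180 = 111177 m.
ΔN = Δφ × 111177 = -490.3 m; ΔE = Δλ × 111177 × cos(62.54210°) = -0.00910 × 111177 × 0.461097 = -466.5 m.
Distance = √(ΔE² + ΔN²) = √((-466.5)² + (-490.3)²) = 676.8 m.

677 m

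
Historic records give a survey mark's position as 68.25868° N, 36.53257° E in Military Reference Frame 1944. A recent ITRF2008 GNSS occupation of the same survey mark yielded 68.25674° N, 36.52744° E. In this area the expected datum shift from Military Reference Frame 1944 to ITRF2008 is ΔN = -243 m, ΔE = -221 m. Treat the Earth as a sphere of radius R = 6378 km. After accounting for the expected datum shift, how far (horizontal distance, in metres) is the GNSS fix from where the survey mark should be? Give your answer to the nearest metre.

29 m

Observed coordinate differences: Δφ = -0.00194°, Δλ = -0.00513°.
Converting to metres (1° lat = 111317 m, cos φ = 0.370417): observed ΔN = -216.0 m, observed ΔE = -211.5 m.
Subtracting the expected shift leaves a residual of -216.0 − (-243) = 27.0 m north and -211.5 − (-221) = 9.5 m east.
Residual distance = √(27.0² + 9.5²) = 28.7 m.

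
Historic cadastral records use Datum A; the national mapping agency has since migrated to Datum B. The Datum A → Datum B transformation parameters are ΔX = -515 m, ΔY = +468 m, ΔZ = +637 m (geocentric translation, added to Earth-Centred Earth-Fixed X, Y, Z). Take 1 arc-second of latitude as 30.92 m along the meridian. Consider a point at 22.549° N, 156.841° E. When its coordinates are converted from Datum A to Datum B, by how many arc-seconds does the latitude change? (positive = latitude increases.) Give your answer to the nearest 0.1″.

sin φ = 0.383473, cos φ = 0.923552, sin λ = 0.393284, cos λ = -0.919417.
North component: ΔN = −sin φ cos λ·ΔX − sin φ sin λ·ΔY + cos φ·ΔZ = −(0.383473)(-0.919417)(-515) − (0.383473)(0.393284)(468) + (0.923552)(637) = 336.15 m.
1° of latitude spans 3600 × 30.92 = 111312 m, so Δφ = 336.15 / 111312 × 3600 = 10.872″.

Δφ = 10.9″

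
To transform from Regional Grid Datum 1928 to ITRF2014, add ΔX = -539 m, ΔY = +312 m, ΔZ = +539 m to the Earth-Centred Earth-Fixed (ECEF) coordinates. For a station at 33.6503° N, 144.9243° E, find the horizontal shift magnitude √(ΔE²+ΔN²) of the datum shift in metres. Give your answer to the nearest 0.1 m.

The local east axis at (φ, λ) is (−sin λ, cos λ, 0), so ΔE = −sin(144.9243°)·(-539) + cos(144.9243°)·312 = 54.40 m.
The local north axis is (−sin φ cos λ, −sin φ sin λ, cos φ), giving ΔN = -244.431 − 99.350 + 448.683 = 104.90 m.
Horizontal magnitude = √(ΔE² + ΔN²) = √(54.40² + 104.90²) = 118.17 m.

118.2 m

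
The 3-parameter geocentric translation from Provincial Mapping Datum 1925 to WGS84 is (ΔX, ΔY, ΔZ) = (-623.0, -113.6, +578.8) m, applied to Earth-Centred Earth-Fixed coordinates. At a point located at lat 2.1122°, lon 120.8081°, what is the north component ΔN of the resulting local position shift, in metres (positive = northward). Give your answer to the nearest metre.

The local north axis is (−sin φ cos λ, −sin φ sin λ, cos φ), giving ΔN = -11.760 + 3.596 + 578.407 = 570.24 m.

ΔN = 570 m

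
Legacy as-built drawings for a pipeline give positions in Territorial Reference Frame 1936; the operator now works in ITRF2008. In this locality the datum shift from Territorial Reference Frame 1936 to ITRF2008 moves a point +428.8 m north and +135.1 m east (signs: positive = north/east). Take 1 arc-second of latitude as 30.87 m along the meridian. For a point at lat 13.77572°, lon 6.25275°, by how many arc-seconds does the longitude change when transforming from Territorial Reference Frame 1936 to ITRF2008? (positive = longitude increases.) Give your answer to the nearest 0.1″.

At latitude 13.77572°, cos φ = 0.971235.
1″ of longitude at this latitude = 30.87 × cos φ = 29.9820 m, so Δλ = 135.1 / 29.9820 = 4.506″.

Δλ = 4.5″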